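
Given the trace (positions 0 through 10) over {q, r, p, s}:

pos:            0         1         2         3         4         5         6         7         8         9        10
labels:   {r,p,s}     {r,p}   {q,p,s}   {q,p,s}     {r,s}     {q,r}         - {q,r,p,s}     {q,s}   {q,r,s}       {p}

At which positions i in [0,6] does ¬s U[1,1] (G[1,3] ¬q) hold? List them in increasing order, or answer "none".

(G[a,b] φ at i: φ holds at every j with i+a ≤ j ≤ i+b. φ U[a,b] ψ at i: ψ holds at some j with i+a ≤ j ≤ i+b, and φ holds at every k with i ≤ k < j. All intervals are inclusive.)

Evaluate at each i in [0,6]:
  i=0: ✗ (no rhs in [1,1])
  i=1: ✗ (no rhs in [2,2])
  i=2: ✗ (no rhs in [3,3])
  i=3: ✗ (no rhs in [4,4])
  i=4: ✗ (no rhs in [5,5])
  i=5: ✗ (no rhs in [6,6])
  i=6: ✗ (no rhs in [7,7])

none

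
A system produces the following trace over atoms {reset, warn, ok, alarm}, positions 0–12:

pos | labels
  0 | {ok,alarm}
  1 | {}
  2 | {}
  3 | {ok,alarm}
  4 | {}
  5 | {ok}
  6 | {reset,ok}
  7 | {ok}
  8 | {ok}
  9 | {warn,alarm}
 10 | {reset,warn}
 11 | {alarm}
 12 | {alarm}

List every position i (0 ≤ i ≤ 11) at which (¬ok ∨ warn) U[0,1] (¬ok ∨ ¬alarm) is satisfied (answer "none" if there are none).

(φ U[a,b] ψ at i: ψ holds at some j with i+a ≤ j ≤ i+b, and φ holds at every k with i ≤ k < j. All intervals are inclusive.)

1, 2, 4, 5, 6, 7, 8, 9, 10, 11

Evaluate at each i in [0,11]:
  i=0: ✗ (lhs fails at k=0 before rhs at j=1)
  i=1: ✓ (rhs at j=1)
  i=2: ✓ (rhs at j=2)
  i=3: ✗ (lhs fails at k=3 before rhs at j=4)
  i=4: ✓ (rhs at j=4)
  i=5: ✓ (rhs at j=5)
  i=6: ✓ (rhs at j=6)
  i=7: ✓ (rhs at j=7)
  i=8: ✓ (rhs at j=8)
  i=9: ✓ (rhs at j=9)
  i=10: ✓ (rhs at j=10)
  i=11: ✓ (rhs at j=11)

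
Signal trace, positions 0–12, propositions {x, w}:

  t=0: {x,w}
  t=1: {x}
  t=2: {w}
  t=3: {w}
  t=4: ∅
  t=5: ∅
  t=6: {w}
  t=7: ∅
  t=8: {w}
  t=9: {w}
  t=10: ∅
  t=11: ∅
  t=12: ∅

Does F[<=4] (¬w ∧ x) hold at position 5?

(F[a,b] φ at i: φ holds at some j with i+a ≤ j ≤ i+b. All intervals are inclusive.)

Check (¬w ∧ x) at each j in [5,9]:
  j=5: false
  j=6: false
  j=7: false
  j=8: false
  j=9: false
No position in the window satisfies it → formula fails.

Does not hold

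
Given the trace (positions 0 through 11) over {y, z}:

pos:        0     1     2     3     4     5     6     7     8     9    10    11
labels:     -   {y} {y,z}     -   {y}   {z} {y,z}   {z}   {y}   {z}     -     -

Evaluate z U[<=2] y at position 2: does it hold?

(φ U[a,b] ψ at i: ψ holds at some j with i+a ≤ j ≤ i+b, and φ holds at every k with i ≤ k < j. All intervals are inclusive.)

Need some j in [2,4] with y, and z at every k in [2,j-1].
  j=2: y holds; no prefix to check → satisfied.

True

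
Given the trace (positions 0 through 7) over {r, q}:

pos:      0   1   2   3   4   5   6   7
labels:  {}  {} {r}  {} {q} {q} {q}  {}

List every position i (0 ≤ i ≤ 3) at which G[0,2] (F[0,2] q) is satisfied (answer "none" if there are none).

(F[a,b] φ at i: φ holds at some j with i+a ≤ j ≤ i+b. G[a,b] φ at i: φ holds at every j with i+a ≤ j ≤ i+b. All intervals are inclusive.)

Evaluate at each i in [0,3]:
  i=0: ✗ (fails at j=0)
  i=1: ✗ (fails at j=1)
  i=2: ✓ (all of [2,4])
  i=3: ✓ (all of [3,5])

2, 3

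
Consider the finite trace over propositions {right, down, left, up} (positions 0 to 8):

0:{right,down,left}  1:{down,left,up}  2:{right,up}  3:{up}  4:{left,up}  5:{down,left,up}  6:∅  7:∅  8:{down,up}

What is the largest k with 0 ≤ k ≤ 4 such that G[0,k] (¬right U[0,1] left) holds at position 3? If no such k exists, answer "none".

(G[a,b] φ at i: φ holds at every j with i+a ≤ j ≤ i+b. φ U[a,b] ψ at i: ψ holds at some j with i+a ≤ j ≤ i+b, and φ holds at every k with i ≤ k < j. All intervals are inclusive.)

(¬right U[0,1] left) must hold from j=3 onward; find where it first fails.
  j=3: holds
  j=4: holds
  j=5: holds
  j=6: fails
Holds on [3,5], so largest k = 2.

2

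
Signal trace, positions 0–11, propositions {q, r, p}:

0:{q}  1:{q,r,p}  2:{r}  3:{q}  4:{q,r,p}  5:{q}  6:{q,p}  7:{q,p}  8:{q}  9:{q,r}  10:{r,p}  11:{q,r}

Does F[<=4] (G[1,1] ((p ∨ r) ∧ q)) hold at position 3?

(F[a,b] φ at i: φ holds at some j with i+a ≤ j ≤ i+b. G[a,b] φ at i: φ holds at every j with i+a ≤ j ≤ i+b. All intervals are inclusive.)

Check G[1,1] ((p ∨ r) ∧ q) at each j in [3,7]:
  j=3: holds on [4,4]
  j=4: fails at 5
  j=5: holds on [6,6]
  j=6: holds on [7,7]
  j=7: fails at 8
Found at j=3 → formula holds.

Holds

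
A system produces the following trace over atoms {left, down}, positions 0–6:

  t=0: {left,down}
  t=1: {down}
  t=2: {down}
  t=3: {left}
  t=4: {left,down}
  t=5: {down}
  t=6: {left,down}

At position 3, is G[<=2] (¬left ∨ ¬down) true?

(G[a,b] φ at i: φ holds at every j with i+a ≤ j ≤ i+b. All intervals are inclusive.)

No

Check (¬left ∨ ¬down) at every j in [3,5]:
  j=3: true
  j=4: false
  j=5: true
Fails at j=4 → formula fails.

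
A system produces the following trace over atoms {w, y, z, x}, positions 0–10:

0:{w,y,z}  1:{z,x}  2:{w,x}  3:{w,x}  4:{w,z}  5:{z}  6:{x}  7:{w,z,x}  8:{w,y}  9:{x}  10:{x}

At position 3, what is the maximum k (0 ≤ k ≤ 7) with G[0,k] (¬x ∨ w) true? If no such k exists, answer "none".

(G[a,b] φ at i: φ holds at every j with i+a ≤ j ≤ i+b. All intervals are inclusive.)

(¬x ∨ w) must hold from j=3 onward; find where it first fails.
  j=3: holds
  j=4: holds
  j=5: holds
  j=6: fails
Holds on [3,5], so largest k = 2.

2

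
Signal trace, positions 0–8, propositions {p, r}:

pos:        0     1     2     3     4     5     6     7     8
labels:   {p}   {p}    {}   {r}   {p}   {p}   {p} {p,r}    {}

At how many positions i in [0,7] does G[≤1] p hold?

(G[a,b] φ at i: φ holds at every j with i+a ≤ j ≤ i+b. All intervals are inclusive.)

Evaluate at each i in [0,7]:
  i=0: ✓ (all of [0,1])
  i=1: ✗ (fails at j=2)
  i=2: ✗ (fails at j=2)
  i=3: ✗ (fails at j=3)
  i=4: ✓ (all of [4,5])
  i=5: ✓ (all of [5,6])
  i=6: ✓ (all of [6,7])
  i=7: ✗ (fails at j=8)
Positions where it holds: {0, 4, 5, 6} → 4.

4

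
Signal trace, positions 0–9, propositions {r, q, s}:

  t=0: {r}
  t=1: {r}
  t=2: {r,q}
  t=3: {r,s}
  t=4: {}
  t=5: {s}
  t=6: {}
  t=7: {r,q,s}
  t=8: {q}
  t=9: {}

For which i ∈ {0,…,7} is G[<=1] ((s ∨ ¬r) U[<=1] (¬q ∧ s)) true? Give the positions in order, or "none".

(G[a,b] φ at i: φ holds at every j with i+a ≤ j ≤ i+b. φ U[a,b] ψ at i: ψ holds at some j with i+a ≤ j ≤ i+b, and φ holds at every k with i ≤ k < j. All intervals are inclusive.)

3, 4

Evaluate at each i in [0,7]:
  i=0: ✗ (fails at j=0)
  i=1: ✗ (fails at j=1)
  i=2: ✗ (fails at j=2)
  i=3: ✓ (all of [3,4])
  i=4: ✓ (all of [4,5])
  i=5: ✗ (fails at j=6)
  i=6: ✗ (fails at j=6)
  i=7: ✗ (fails at j=7)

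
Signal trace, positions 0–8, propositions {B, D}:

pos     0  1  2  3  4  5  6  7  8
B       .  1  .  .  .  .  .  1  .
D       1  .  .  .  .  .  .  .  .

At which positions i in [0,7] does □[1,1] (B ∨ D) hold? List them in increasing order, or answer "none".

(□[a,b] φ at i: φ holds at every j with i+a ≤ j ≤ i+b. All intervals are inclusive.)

0, 6

Evaluate at each i in [0,7]:
  i=0: ✓ (all of [1,1])
  i=1: ✗ (fails at j=2)
  i=2: ✗ (fails at j=3)
  i=3: ✗ (fails at j=4)
  i=4: ✗ (fails at j=5)
  i=5: ✗ (fails at j=6)
  i=6: ✓ (all of [7,7])
  i=7: ✗ (fails at j=8)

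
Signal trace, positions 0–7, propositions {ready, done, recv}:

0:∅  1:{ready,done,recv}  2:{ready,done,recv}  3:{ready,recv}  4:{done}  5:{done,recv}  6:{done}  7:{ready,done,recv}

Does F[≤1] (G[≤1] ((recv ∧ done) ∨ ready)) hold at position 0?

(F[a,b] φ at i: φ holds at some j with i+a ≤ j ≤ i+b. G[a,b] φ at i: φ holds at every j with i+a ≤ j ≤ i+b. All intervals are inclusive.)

Yes

Check G[≤1] ((recv ∧ done) ∨ ready) at each j in [0,1]:
  j=0: fails at 0
  j=1: holds on [1,2]
Found at j=1 → formula holds.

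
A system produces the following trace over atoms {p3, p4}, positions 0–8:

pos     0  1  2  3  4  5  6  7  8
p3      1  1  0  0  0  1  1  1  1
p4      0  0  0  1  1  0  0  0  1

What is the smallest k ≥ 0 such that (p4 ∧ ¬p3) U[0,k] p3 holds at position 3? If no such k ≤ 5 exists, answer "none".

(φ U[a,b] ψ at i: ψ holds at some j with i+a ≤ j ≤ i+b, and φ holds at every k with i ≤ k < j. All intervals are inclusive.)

Need earliest j ≥ 3 with p3, and (p4 ∧ ¬p3) at every k in [3,j-1].
  j=3: rhs fails.
  j=4: rhs fails.
  j=5: rhs holds; lhs holds on [3,4]. k = 2.

2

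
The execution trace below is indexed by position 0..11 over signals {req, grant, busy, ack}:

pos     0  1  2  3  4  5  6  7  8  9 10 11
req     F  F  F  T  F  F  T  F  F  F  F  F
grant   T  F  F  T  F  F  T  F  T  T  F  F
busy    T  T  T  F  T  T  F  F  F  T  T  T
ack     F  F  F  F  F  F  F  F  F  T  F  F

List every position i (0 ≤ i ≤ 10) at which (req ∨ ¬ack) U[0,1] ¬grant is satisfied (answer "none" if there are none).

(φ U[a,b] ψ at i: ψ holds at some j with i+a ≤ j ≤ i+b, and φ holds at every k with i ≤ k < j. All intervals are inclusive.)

Evaluate at each i in [0,10]:
  i=0: ✓ (rhs at j=1; lhs holds on [0,0])
  i=1: ✓ (rhs at j=1)
  i=2: ✓ (rhs at j=2)
  i=3: ✓ (rhs at j=4; lhs holds on [3,3])
  i=4: ✓ (rhs at j=4)
  i=5: ✓ (rhs at j=5)
  i=6: ✓ (rhs at j=7; lhs holds on [6,6])
  i=7: ✓ (rhs at j=7)
  i=8: ✗ (no rhs in [8,9])
  i=9: ✗ (lhs fails at k=9 before rhs at j=10)
  i=10: ✓ (rhs at j=10)

0, 1, 2, 3, 4, 5, 6, 7, 10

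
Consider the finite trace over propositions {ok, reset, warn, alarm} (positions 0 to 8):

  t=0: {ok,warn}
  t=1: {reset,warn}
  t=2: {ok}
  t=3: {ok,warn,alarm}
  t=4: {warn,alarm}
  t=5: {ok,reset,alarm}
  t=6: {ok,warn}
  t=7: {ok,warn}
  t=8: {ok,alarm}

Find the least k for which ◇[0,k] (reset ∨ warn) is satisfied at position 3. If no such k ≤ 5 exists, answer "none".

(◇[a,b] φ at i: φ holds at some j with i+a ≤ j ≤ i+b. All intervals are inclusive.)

0

Scan j = 3,4,… for (reset ∨ warn):
  j=3: holds
First hit at j=3, so smallest k = 3-3 = 0.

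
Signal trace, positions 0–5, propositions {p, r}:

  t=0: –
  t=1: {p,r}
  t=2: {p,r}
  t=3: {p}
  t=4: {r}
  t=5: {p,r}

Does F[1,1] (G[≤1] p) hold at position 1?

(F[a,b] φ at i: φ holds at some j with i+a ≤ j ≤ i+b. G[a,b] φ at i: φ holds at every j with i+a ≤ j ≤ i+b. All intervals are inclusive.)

Check G[≤1] p at each j in [2,2]:
  j=2: holds on [2,3]
Found at j=2 → formula holds.

Yes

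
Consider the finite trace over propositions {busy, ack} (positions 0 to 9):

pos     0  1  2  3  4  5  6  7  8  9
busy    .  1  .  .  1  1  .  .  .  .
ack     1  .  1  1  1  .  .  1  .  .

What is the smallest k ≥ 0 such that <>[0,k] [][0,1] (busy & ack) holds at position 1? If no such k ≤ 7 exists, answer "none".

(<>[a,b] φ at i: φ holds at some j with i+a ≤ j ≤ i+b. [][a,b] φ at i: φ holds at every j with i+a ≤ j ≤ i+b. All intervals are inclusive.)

Scan j = 1,2,… for [][0,1] (busy & ack):
  j=1: fails
  j=2: fails
  j=3: fails
  j=4: fails
  j=5: fails
  j=6: fails
  j=7: fails
  j=8: fails
No j in [1,8] satisfies it → none.

none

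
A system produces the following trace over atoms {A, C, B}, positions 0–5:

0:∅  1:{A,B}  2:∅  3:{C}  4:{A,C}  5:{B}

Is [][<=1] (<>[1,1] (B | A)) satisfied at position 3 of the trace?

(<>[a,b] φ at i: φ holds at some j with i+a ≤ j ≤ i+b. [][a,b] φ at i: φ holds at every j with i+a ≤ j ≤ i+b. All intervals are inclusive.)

True

Check <>[1,1] (B | A) at every j in [3,4]:
  j=3: holds (witness at 4)
  j=4: holds (witness at 5)
All positions satisfy it → formula holds.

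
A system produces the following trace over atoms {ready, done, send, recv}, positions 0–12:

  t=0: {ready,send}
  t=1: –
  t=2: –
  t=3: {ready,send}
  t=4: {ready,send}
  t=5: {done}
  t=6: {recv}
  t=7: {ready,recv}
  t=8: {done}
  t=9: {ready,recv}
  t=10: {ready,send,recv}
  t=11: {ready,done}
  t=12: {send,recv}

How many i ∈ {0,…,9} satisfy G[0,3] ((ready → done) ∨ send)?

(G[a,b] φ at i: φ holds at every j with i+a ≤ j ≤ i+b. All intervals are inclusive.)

Evaluate at each i in [0,9]:
  i=0: ✓ (all of [0,3])
  i=1: ✓ (all of [1,4])
  i=2: ✓ (all of [2,5])
  i=3: ✓ (all of [3,6])
  i=4: ✗ (fails at j=7)
  i=5: ✗ (fails at j=7)
  i=6: ✗ (fails at j=7)
  i=7: ✗ (fails at j=7)
  i=8: ✗ (fails at j=9)
  i=9: ✗ (fails at j=9)
Positions where it holds: {0, 1, 2, 3} → 4.

4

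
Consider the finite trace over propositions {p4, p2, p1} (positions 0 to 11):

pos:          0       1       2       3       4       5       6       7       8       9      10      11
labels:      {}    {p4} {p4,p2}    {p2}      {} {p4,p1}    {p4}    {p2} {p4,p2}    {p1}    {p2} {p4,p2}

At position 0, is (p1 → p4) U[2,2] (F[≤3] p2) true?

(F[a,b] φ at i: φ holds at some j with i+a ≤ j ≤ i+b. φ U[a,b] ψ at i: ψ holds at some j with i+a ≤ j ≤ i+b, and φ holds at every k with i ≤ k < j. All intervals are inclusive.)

Need some j in [2,2] with F[≤3] p2, and (p1 → p4) at every k in [0,j-1].
  j=2: F[≤3] p2 holds; (p1 → p4) holds at every k in [0,1] → satisfied.

Yes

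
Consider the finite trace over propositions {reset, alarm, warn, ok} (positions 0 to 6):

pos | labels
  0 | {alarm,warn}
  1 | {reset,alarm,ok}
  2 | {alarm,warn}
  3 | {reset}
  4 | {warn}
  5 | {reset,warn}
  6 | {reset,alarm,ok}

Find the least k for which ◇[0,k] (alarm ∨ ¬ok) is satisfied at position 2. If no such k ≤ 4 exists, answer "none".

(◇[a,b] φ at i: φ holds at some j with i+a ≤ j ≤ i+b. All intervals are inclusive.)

Scan j = 2,3,… for (alarm ∨ ¬ok):
  j=2: holds
First hit at j=2, so smallest k = 2-2 = 0.

0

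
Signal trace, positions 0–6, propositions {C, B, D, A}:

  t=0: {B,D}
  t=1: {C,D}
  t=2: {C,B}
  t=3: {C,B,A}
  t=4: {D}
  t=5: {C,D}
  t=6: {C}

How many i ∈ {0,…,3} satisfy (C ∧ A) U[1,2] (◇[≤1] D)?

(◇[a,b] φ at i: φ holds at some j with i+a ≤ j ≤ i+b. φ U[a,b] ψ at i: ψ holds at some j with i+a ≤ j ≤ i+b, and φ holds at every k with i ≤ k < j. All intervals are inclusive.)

Evaluate at each i in [0,3]:
  i=0: ✗ (lhs fails at k=0 before rhs at j=1)
  i=1: ✗ (lhs fails at k=1 before rhs at j=3)
  i=2: ✗ (lhs fails at k=2 before rhs at j=3)
  i=3: ✓ (rhs at j=4; lhs holds on [3,3])
Positions where it holds: {3} → 1.

1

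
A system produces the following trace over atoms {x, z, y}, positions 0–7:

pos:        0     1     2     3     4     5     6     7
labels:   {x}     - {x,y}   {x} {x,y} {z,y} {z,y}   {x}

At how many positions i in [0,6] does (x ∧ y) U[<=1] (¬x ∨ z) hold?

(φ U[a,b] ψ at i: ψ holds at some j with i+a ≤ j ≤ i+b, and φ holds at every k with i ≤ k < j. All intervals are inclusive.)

Evaluate at each i in [0,6]:
  i=0: ✗ (lhs fails at k=0 before rhs at j=1)
  i=1: ✓ (rhs at j=1)
  i=2: ✗ (no rhs in [2,3])
  i=3: ✗ (no rhs in [3,4])
  i=4: ✓ (rhs at j=5; lhs holds on [4,4])
  i=5: ✓ (rhs at j=5)
  i=6: ✓ (rhs at j=6)
Positions where it holds: {1, 4, 5, 6} → 4.

4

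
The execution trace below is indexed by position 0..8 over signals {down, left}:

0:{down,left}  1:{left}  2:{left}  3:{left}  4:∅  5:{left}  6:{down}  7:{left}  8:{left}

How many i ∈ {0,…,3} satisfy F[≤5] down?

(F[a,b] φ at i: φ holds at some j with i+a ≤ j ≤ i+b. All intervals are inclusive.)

4

Evaluate at each i in [0,3]:
  i=0: ✓ (witness j=0)
  i=1: ✓ (witness j=6)
  i=2: ✓ (witness j=6)
  i=3: ✓ (witness j=6)
Positions where it holds: {0, 1, 2, 3} → 4.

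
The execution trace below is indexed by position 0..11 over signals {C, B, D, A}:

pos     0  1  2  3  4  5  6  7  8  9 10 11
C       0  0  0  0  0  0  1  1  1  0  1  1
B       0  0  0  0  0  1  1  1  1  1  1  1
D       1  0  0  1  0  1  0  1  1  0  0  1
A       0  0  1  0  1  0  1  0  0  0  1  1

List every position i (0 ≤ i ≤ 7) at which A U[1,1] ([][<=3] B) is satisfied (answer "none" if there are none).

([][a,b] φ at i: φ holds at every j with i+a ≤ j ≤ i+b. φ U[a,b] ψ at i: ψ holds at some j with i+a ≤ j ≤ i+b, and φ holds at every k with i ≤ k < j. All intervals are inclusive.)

4, 6

Evaluate at each i in [0,7]:
  i=0: ✗ (no rhs in [1,1])
  i=1: ✗ (no rhs in [2,2])
  i=2: ✗ (no rhs in [3,3])
  i=3: ✗ (no rhs in [4,4])
  i=4: ✓ (rhs at j=5; lhs holds on [4,4])
  i=5: ✗ (lhs fails at k=5 before rhs at j=6)
  i=6: ✓ (rhs at j=7; lhs holds on [6,6])
  i=7: ✗ (lhs fails at k=7 before rhs at j=8)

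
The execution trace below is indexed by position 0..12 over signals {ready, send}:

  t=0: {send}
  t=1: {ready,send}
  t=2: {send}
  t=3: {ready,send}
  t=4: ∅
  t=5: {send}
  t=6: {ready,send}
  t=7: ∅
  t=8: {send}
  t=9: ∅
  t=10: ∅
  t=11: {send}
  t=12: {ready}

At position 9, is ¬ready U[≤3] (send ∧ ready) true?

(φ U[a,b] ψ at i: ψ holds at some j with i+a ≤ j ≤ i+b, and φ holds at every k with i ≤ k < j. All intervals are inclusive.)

No

Need some j in [9,12] with (send ∧ ready), and ¬ready at every k in [9,j-1].
  j=9: (send ∧ ready) false.
  j=10: (send ∧ ready) false.
  j=11: (send ∧ ready) false.
  j=12: (send ∧ ready) false.
No j in the window works → until fails.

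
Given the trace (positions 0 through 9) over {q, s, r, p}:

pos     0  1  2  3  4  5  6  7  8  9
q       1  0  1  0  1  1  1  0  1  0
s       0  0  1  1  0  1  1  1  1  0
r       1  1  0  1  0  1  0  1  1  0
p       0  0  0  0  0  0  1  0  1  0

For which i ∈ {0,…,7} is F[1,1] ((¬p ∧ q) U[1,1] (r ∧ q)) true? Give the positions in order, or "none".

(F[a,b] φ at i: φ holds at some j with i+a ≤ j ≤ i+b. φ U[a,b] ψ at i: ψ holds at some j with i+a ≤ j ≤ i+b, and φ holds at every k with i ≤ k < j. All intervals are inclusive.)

3

Evaluate at each i in [0,7]:
  i=0: ✗ (none in [1,1])
  i=1: ✗ (none in [2,2])
  i=2: ✗ (none in [3,3])
  i=3: ✓ (witness j=4)
  i=4: ✗ (none in [5,5])
  i=5: ✗ (none in [6,6])
  i=6: ✗ (none in [7,7])
  i=7: ✗ (none in [8,8])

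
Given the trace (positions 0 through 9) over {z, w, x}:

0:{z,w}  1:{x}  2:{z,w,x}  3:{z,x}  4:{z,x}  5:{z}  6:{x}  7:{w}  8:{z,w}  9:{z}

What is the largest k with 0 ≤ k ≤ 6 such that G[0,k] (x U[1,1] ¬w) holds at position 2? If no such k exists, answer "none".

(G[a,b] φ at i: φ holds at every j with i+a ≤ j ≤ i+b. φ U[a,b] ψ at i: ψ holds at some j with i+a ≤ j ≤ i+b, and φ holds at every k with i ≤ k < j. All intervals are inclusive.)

(x U[1,1] ¬w) must hold from j=2 onward; find where it first fails.
  j=2: holds
  j=3: holds
  j=4: holds
  j=5: fails
Holds on [2,4], so largest k = 2.

2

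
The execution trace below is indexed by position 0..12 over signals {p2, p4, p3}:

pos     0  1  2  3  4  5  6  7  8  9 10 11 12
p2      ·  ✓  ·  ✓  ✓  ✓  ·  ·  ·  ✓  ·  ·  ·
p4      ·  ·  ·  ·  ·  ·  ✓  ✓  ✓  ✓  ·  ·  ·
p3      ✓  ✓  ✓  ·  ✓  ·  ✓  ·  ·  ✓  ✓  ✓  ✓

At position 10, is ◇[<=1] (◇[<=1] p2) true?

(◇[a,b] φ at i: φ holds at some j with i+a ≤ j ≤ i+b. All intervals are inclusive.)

Does not hold

Check ◇[<=1] p2 at each j in [10,11]:
  j=10: fails (none in [10,11])
  j=11: fails (none in [11,12])
No position in the window satisfies it → formula fails.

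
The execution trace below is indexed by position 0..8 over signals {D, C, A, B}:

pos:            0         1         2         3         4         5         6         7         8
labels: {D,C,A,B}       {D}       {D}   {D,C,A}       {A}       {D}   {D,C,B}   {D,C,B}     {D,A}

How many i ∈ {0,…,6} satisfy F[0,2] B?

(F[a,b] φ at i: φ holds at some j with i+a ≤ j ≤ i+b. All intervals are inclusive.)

4

Evaluate at each i in [0,6]:
  i=0: ✓ (witness j=0)
  i=1: ✗ (none in [1,3])
  i=2: ✗ (none in [2,4])
  i=3: ✗ (none in [3,5])
  i=4: ✓ (witness j=6)
  i=5: ✓ (witness j=6)
  i=6: ✓ (witness j=6)
Positions where it holds: {0, 4, 5, 6} → 4.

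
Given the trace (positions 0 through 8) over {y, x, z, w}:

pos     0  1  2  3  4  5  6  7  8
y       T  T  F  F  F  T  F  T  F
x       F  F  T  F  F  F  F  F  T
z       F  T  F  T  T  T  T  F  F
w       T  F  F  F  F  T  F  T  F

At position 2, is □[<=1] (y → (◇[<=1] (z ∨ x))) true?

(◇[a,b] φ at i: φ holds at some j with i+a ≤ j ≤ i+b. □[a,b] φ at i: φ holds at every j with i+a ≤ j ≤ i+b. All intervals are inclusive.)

Yes

Check (y → (◇[<=1] (z ∨ x))) at every j in [2,3]:
  j=2: antecedent false → ✓
  j=3: antecedent false → ✓
All positions satisfy it → formula holds.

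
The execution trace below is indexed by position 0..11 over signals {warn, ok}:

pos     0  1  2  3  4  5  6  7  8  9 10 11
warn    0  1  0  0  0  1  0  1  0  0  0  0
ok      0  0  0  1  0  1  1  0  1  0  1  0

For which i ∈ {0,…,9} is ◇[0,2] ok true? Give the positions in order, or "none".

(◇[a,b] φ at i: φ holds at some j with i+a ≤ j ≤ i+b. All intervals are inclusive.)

1, 2, 3, 4, 5, 6, 7, 8, 9

Evaluate at each i in [0,9]:
  i=0: ✗ (none in [0,2])
  i=1: ✓ (witness j=3)
  i=2: ✓ (witness j=3)
  i=3: ✓ (witness j=3)
  i=4: ✓ (witness j=5)
  i=5: ✓ (witness j=5)
  i=6: ✓ (witness j=6)
  i=7: ✓ (witness j=8)
  i=8: ✓ (witness j=8)
  i=9: ✓ (witness j=10)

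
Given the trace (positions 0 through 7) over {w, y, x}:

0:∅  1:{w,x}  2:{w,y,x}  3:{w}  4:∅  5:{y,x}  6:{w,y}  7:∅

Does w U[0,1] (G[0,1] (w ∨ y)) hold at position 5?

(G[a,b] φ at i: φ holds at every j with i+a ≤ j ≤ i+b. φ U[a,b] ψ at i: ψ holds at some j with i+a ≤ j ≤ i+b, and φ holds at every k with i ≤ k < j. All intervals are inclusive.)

Yes

Need some j in [5,6] with G[0,1] (w ∨ y), and w at every k in [5,j-1].
  j=5: G[0,1] (w ∨ y) holds; no prefix to check → satisfied.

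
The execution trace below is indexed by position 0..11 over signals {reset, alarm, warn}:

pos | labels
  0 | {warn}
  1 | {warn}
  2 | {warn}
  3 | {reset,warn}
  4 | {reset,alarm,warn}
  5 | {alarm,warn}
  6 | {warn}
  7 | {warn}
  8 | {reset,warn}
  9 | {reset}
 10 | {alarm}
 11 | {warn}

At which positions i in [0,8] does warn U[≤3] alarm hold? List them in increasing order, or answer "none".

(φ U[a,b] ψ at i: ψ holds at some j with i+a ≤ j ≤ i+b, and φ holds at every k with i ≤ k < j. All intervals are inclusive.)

Evaluate at each i in [0,8]:
  i=0: ✗ (no rhs in [0,3])
  i=1: ✓ (rhs at j=4; lhs holds on [1,3])
  i=2: ✓ (rhs at j=4; lhs holds on [2,3])
  i=3: ✓ (rhs at j=4; lhs holds on [3,3])
  i=4: ✓ (rhs at j=4)
  i=5: ✓ (rhs at j=5)
  i=6: ✗ (no rhs in [6,9])
  i=7: ✗ (lhs fails at k=9 before rhs at j=10)
  i=8: ✗ (lhs fails at k=9 before rhs at j=10)

1, 2, 3, 4, 5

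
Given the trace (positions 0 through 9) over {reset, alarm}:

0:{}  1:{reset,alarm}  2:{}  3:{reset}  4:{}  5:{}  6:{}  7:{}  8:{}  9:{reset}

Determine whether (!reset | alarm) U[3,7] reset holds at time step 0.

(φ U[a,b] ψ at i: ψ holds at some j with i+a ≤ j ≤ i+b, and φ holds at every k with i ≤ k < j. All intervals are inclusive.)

Holds

Need some j in [3,7] with reset, and (!reset | alarm) at every k in [0,j-1].
  j=3: reset holds; (!reset | alarm) holds at every k in [0,2] → satisfied.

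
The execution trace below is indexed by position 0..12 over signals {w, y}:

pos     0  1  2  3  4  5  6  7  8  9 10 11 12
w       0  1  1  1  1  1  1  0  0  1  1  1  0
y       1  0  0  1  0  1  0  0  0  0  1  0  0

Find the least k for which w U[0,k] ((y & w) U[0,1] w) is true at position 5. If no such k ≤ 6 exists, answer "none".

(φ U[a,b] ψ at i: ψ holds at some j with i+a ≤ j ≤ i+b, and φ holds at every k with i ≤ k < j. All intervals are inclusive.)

Need earliest j ≥ 5 with ((y & w) U[0,1] w), and w at every k in [5,j-1].
  j=5: rhs holds (empty prefix). k = 0.

0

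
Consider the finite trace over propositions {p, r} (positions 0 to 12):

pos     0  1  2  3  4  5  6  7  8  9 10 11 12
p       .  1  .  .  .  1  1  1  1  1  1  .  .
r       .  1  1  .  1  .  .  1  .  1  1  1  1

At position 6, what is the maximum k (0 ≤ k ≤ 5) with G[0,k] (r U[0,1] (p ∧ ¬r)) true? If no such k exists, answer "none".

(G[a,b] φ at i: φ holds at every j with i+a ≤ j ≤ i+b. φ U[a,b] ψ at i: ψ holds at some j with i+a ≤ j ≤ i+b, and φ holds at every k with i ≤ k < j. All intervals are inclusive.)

2

(r U[0,1] (p ∧ ¬r)) must hold from j=6 onward; find where it first fails.
  j=6: holds
  j=7: holds
  j=8: holds
  j=9: fails
Holds on [6,8], so largest k = 2.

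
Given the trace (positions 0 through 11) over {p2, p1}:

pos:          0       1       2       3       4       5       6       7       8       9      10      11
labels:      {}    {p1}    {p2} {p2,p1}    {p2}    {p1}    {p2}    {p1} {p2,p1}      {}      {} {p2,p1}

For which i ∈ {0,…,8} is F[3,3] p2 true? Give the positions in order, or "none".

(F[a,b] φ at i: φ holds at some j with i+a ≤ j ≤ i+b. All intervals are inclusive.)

0, 1, 3, 5, 8

Evaluate at each i in [0,8]:
  i=0: ✓ (witness j=3)
  i=1: ✓ (witness j=4)
  i=2: ✗ (none in [5,5])
  i=3: ✓ (witness j=6)
  i=4: ✗ (none in [7,7])
  i=5: ✓ (witness j=8)
  i=6: ✗ (none in [9,9])
  i=7: ✗ (none in [10,10])
  i=8: ✓ (witness j=11)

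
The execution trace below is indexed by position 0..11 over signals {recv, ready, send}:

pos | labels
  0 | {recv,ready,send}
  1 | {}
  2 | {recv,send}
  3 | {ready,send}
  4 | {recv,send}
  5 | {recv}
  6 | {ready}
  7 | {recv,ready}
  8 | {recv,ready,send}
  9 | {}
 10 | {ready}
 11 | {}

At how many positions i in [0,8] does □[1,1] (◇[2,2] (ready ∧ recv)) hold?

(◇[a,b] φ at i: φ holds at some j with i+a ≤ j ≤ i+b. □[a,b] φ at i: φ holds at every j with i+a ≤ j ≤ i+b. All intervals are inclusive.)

2

Evaluate at each i in [0,8]:
  i=0: ✗ (fails at j=1)
  i=1: ✗ (fails at j=2)
  i=2: ✗ (fails at j=3)
  i=3: ✗ (fails at j=4)
  i=4: ✓ (all of [5,5])
  i=5: ✓ (all of [6,6])
  i=6: ✗ (fails at j=7)
  i=7: ✗ (fails at j=8)
  i=8: ✗ (fails at j=9)
Positions where it holds: {4, 5} → 2.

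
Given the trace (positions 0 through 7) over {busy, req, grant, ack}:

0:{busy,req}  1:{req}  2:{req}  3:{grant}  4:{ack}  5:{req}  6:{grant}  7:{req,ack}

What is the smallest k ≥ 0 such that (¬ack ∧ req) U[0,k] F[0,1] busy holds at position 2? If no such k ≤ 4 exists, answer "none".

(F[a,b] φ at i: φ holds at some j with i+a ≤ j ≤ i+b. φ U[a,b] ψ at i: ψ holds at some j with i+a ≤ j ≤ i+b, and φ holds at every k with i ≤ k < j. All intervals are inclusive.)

Need earliest j ≥ 2 with F[0,1] busy, and (¬ack ∧ req) at every k in [2,j-1].
  j=2: rhs fails.
  j=3: rhs fails.
  j=4: rhs fails.
  j=5: rhs fails.
  j=6: rhs fails.
No witness within the range → none.

none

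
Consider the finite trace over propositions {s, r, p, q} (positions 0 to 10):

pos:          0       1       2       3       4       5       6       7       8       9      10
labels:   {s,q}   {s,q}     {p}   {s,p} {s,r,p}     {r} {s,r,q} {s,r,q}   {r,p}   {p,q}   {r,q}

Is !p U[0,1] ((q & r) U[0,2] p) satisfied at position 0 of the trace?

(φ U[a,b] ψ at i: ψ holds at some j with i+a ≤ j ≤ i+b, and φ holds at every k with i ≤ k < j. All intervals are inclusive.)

Does not hold

Need some j in [0,1] with ((q & r) U[0,2] p), and !p at every k in [0,j-1].
  j=0: ((q & r) U[0,2] p) — fails.
  j=1: ((q & r) U[0,2] p) — fails.
No j in the window works → until fails.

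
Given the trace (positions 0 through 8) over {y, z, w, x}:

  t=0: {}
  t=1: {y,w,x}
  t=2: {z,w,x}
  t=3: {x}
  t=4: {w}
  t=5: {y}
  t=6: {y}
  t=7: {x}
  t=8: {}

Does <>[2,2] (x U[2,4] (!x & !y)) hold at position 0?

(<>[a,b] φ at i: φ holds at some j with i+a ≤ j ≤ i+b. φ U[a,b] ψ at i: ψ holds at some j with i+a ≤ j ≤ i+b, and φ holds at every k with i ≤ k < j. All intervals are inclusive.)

Holds

Check (x U[2,4] (!x & !y)) at each j in [2,2]:
  j=2: holds
Found at j=2 → formula holds.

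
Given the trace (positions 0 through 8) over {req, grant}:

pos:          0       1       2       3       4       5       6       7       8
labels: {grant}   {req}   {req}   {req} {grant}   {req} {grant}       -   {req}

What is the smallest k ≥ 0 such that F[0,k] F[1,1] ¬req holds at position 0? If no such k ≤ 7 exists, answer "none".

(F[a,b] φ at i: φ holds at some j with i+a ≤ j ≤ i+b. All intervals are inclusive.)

Scan j = 0,1,… for F[1,1] ¬req:
  j=0: fails
  j=1: fails
  j=2: fails
  j=3: holds
First hit at j=3, so smallest k = 3-0 = 3.

3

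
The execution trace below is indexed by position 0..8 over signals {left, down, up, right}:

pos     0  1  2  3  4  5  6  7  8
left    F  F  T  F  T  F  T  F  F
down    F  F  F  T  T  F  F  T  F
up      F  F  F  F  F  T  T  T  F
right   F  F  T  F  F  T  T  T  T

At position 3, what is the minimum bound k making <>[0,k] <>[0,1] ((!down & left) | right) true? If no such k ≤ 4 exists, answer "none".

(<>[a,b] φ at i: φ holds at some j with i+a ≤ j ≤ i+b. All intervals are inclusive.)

1

Scan j = 3,4,… for <>[0,1] ((!down & left) | right):
  j=3: fails
  j=4: holds
First hit at j=4, so smallest k = 4-3 = 1.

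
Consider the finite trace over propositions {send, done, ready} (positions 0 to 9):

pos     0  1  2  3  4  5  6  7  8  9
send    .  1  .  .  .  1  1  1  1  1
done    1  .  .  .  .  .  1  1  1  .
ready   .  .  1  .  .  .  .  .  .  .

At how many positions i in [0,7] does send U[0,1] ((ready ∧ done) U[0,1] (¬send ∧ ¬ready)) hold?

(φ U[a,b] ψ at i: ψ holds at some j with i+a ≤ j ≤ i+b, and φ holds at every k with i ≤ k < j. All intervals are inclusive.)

3

Evaluate at each i in [0,7]:
  i=0: ✓ (rhs at j=0)
  i=1: ✗ (no rhs in [1,2])
  i=2: ✗ (lhs fails at k=2 before rhs at j=3)
  i=3: ✓ (rhs at j=3)
  i=4: ✓ (rhs at j=4)
  i=5: ✗ (no rhs in [5,6])
  i=6: ✗ (no rhs in [6,7])
  i=7: ✗ (no rhs in [7,8])
Positions where it holds: {0, 3, 4} → 3.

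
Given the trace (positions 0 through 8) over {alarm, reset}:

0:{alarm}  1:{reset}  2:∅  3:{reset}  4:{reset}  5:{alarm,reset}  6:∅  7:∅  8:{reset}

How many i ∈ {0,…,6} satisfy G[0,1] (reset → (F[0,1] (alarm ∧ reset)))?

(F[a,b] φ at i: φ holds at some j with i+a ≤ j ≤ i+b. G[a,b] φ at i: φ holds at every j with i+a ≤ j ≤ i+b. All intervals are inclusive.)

3

Evaluate at each i in [0,6]:
  i=0: ✗ (fails at j=1)
  i=1: ✗ (fails at j=1)
  i=2: ✗ (fails at j=3)
  i=3: ✗ (fails at j=3)
  i=4: ✓ (all of [4,5])
  i=5: ✓ (all of [5,6])
  i=6: ✓ (all of [6,7])
Positions where it holds: {4, 5, 6} → 3.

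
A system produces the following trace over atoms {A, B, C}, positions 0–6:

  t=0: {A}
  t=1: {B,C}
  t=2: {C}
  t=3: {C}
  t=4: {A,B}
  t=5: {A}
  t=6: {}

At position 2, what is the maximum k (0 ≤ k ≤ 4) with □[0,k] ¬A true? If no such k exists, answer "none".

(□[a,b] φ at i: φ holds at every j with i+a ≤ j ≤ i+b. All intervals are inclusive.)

1

¬A must hold from j=2 onward; find where it first fails.
  j=2: holds
  j=3: holds
  j=4: fails
Holds on [2,3], so largest k = 1.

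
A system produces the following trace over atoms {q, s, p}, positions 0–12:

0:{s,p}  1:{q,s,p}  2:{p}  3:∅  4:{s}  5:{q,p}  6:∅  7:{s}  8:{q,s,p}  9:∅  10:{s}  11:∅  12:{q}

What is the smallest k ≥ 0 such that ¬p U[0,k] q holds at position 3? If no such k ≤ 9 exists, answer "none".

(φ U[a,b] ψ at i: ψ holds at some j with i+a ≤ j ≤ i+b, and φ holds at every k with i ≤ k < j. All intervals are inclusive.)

Need earliest j ≥ 3 with q, and ¬p at every k in [3,j-1].
  j=3: rhs fails.
  j=4: rhs fails.
  j=5: rhs holds; lhs holds on [3,4]. k = 2.

2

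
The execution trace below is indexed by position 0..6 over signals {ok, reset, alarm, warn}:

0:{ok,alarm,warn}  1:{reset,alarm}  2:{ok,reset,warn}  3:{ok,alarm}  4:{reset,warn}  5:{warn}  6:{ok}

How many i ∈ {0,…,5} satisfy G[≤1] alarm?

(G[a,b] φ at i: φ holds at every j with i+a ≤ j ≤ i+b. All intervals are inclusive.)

Evaluate at each i in [0,5]:
  i=0: ✓ (all of [0,1])
  i=1: ✗ (fails at j=2)
  i=2: ✗ (fails at j=2)
  i=3: ✗ (fails at j=4)
  i=4: ✗ (fails at j=4)
  i=5: ✗ (fails at j=5)
Positions where it holds: {0} → 1.

1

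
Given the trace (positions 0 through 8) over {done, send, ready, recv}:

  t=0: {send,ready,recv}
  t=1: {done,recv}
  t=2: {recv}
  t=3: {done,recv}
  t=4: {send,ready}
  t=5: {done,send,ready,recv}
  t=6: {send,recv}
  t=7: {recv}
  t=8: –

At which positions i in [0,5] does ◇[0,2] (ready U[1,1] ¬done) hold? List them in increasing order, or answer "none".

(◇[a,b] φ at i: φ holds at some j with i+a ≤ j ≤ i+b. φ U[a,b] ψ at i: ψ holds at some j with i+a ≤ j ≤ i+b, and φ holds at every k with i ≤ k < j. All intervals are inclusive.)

3, 4, 5

Evaluate at each i in [0,5]:
  i=0: ✗ (none in [0,2])
  i=1: ✗ (none in [1,3])
  i=2: ✗ (none in [2,4])
  i=3: ✓ (witness j=5)
  i=4: ✓ (witness j=5)
  i=5: ✓ (witness j=5)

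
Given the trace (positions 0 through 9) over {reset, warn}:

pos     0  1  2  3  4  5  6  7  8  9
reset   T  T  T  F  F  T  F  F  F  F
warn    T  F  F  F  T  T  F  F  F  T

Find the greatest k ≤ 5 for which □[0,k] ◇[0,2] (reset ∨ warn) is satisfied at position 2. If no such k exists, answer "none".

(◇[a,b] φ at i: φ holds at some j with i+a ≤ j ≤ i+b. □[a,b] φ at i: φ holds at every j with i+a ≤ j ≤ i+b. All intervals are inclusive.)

◇[0,2] (reset ∨ warn) must hold from j=2 onward; find where it first fails.
  j=2: holds
  j=3: holds
  j=4: holds
  j=5: holds
  j=6: fails
Holds on [2,5], so largest k = 3.

3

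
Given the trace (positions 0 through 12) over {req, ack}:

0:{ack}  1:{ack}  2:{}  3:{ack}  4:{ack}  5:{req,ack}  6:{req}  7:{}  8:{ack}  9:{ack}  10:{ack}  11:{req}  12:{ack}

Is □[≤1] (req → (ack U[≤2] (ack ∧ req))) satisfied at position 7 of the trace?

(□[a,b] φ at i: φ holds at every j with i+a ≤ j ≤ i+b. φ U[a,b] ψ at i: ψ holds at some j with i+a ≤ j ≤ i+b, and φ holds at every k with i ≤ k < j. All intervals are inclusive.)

Check (req → (ack U[≤2] (ack ∧ req))) at every j in [7,8]:
  j=7: antecedent false → ✓
  j=8: antecedent false → ✓
All positions satisfy it → formula holds.

Yes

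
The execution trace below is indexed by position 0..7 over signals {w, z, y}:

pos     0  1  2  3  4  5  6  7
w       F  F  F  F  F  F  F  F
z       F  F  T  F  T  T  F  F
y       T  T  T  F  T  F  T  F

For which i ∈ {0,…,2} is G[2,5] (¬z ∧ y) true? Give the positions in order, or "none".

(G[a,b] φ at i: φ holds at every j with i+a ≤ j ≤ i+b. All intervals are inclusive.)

none

Evaluate at each i in [0,2]:
  i=0: ✗ (fails at j=2)
  i=1: ✗ (fails at j=3)
  i=2: ✗ (fails at j=4)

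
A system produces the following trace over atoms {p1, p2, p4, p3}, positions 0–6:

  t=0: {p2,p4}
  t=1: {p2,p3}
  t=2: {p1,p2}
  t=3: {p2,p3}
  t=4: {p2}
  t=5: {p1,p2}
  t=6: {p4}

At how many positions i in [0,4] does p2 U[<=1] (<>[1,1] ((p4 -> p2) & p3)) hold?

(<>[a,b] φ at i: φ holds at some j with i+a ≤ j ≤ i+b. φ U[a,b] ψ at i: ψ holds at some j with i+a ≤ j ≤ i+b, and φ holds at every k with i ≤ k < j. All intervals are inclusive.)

Evaluate at each i in [0,4]:
  i=0: ✓ (rhs at j=0)
  i=1: ✓ (rhs at j=2; lhs holds on [1,1])
  i=2: ✓ (rhs at j=2)
  i=3: ✗ (no rhs in [3,4])
  i=4: ✗ (no rhs in [4,5])
Positions where it holds: {0, 1, 2} → 3.

3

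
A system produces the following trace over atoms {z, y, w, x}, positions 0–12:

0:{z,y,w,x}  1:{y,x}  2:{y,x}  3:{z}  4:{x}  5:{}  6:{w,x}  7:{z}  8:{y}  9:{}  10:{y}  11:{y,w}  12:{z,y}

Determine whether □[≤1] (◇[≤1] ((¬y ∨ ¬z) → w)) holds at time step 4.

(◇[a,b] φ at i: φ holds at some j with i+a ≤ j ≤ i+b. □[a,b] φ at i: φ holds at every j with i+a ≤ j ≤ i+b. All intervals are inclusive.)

False

Check ◇[≤1] ((¬y ∨ ¬z) → w) at every j in [4,5]:
  j=4: fails (none in [4,5])
  j=5: holds (witness at 6)
Fails at j=4 → formula fails.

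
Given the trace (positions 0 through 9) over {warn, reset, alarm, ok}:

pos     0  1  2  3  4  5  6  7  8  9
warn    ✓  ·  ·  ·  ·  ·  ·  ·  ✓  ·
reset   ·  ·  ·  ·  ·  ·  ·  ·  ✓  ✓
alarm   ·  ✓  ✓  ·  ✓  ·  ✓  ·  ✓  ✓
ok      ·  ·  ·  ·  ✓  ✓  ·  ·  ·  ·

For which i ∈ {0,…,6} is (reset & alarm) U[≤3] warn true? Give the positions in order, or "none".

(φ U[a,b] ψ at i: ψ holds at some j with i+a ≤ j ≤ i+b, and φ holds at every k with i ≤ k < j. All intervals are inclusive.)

Evaluate at each i in [0,6]:
  i=0: ✓ (rhs at j=0)
  i=1: ✗ (no rhs in [1,4])
  i=2: ✗ (no rhs in [2,5])
  i=3: ✗ (no rhs in [3,6])
  i=4: ✗ (no rhs in [4,7])
  i=5: ✗ (lhs fails at k=5 before rhs at j=8)
  i=6: ✗ (lhs fails at k=6 before rhs at j=8)

0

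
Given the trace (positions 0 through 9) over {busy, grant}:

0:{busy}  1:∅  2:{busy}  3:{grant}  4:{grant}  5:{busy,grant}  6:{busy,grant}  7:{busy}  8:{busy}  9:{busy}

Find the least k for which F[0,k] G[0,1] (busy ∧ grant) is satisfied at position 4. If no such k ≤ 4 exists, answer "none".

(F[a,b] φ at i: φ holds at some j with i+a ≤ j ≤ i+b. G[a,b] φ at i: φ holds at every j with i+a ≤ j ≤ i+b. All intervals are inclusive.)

1

Scan j = 4,5,… for G[0,1] (busy ∧ grant):
  j=4: fails
  j=5: holds
First hit at j=5, so smallest k = 5-4 = 1.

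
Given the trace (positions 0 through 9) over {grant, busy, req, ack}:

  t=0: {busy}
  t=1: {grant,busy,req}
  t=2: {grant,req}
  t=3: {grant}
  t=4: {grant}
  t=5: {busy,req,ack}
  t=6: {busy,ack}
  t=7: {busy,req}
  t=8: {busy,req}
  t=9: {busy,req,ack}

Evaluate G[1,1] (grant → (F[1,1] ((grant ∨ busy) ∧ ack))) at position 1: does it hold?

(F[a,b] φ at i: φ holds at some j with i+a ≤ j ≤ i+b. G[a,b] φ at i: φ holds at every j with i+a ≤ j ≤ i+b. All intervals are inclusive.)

No

Check (grant → (F[1,1] ((grant ∨ busy) ∧ ack))) at every j in [2,2]:
  j=2: antecedent true; consequent fails (none in [3,3]) → ✗
Fails at j=2 → formula fails.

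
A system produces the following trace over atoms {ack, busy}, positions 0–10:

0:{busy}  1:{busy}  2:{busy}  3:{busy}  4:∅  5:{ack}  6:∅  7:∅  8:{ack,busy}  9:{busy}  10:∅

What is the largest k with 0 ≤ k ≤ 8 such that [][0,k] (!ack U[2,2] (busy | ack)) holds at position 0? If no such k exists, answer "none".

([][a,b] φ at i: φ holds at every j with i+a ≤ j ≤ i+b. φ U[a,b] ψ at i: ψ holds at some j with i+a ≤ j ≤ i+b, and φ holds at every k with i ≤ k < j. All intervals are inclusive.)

(!ack U[2,2] (busy | ack)) must hold from j=0 onward; find where it first fails.
  j=0: holds
  j=1: holds
  j=2: fails
Holds on [0,1], so largest k = 1.

1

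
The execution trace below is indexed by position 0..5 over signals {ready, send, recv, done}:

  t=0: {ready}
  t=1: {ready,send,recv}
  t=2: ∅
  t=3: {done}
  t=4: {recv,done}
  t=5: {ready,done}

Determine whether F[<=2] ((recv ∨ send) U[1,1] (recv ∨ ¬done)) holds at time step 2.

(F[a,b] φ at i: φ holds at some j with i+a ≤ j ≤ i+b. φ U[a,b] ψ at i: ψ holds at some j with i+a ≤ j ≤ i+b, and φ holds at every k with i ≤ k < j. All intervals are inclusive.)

Check ((recv ∨ send) U[1,1] (recv ∨ ¬done)) at each j in [2,4]:
  j=2: fails
  j=3: fails
  j=4: fails
No position in the window satisfies it → formula fails.

Does not hold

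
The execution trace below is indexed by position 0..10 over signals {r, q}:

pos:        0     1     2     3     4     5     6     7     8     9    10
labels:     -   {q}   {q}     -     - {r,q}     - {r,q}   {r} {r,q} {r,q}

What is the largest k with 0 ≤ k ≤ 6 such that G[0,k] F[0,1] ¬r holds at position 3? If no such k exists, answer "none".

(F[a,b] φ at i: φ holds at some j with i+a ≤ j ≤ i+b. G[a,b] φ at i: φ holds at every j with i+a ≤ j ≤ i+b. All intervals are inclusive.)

3

F[0,1] ¬r must hold from j=3 onward; find where it first fails.
  j=3: holds
  j=4: holds
  j=5: holds
  j=6: holds
  j=7: fails
Holds on [3,6], so largest k = 3.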